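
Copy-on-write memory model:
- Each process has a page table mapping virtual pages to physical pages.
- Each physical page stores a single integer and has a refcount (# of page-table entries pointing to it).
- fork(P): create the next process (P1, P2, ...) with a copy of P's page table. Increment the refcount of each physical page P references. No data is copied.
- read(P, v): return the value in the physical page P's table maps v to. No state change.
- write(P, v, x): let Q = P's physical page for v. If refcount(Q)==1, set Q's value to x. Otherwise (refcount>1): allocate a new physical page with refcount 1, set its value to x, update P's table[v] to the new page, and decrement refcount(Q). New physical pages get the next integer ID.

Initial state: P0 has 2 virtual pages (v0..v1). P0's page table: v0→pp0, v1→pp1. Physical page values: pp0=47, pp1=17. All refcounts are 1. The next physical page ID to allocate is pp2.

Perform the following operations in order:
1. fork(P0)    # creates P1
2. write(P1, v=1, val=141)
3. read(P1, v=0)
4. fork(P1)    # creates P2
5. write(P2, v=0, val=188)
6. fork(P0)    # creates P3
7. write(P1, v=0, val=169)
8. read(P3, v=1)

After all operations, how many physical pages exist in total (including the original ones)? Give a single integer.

Answer: 5

Derivation:
Op 1: fork(P0) -> P1. 2 ppages; refcounts: pp0:2 pp1:2
Op 2: write(P1, v1, 141). refcount(pp1)=2>1 -> COPY to pp2. 3 ppages; refcounts: pp0:2 pp1:1 pp2:1
Op 3: read(P1, v0) -> 47. No state change.
Op 4: fork(P1) -> P2. 3 ppages; refcounts: pp0:3 pp1:1 pp2:2
Op 5: write(P2, v0, 188). refcount(pp0)=3>1 -> COPY to pp3. 4 ppages; refcounts: pp0:2 pp1:1 pp2:2 pp3:1
Op 6: fork(P0) -> P3. 4 ppages; refcounts: pp0:3 pp1:2 pp2:2 pp3:1
Op 7: write(P1, v0, 169). refcount(pp0)=3>1 -> COPY to pp4. 5 ppages; refcounts: pp0:2 pp1:2 pp2:2 pp3:1 pp4:1
Op 8: read(P3, v1) -> 17. No state change.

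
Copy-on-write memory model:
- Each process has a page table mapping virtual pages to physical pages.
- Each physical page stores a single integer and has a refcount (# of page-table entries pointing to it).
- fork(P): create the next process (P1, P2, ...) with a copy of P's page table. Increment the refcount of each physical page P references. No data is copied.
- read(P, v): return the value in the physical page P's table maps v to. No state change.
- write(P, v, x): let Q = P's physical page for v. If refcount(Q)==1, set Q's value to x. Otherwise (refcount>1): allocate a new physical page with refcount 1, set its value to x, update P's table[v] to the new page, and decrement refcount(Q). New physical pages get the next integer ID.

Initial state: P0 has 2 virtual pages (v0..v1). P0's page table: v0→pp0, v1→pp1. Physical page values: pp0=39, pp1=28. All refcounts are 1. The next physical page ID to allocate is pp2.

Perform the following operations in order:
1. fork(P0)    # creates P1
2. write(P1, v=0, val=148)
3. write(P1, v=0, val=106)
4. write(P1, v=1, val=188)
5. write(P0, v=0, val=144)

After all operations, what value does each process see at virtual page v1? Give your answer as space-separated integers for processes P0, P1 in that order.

Op 1: fork(P0) -> P1. 2 ppages; refcounts: pp0:2 pp1:2
Op 2: write(P1, v0, 148). refcount(pp0)=2>1 -> COPY to pp2. 3 ppages; refcounts: pp0:1 pp1:2 pp2:1
Op 3: write(P1, v0, 106). refcount(pp2)=1 -> write in place. 3 ppages; refcounts: pp0:1 pp1:2 pp2:1
Op 4: write(P1, v1, 188). refcount(pp1)=2>1 -> COPY to pp3. 4 ppages; refcounts: pp0:1 pp1:1 pp2:1 pp3:1
Op 5: write(P0, v0, 144). refcount(pp0)=1 -> write in place. 4 ppages; refcounts: pp0:1 pp1:1 pp2:1 pp3:1
P0: v1 -> pp1 = 28
P1: v1 -> pp3 = 188

Answer: 28 188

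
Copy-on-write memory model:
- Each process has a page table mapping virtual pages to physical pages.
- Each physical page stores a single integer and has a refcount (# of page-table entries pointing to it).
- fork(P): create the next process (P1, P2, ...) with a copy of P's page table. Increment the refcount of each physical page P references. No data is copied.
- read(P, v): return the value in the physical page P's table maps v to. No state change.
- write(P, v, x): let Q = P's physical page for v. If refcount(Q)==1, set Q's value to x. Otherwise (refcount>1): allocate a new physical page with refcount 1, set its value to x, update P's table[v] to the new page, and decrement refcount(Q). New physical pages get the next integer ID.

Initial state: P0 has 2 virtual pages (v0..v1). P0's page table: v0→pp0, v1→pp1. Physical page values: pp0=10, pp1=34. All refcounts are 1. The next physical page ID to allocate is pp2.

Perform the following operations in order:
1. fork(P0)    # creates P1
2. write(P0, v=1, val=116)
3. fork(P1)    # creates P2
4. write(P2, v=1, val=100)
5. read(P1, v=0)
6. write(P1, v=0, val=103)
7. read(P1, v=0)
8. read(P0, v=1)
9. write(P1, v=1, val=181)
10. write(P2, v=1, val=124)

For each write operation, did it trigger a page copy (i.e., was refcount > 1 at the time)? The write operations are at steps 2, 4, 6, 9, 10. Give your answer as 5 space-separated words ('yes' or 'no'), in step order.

Op 1: fork(P0) -> P1. 2 ppages; refcounts: pp0:2 pp1:2
Op 2: write(P0, v1, 116). refcount(pp1)=2>1 -> COPY to pp2. 3 ppages; refcounts: pp0:2 pp1:1 pp2:1
Op 3: fork(P1) -> P2. 3 ppages; refcounts: pp0:3 pp1:2 pp2:1
Op 4: write(P2, v1, 100). refcount(pp1)=2>1 -> COPY to pp3. 4 ppages; refcounts: pp0:3 pp1:1 pp2:1 pp3:1
Op 5: read(P1, v0) -> 10. No state change.
Op 6: write(P1, v0, 103). refcount(pp0)=3>1 -> COPY to pp4. 5 ppages; refcounts: pp0:2 pp1:1 pp2:1 pp3:1 pp4:1
Op 7: read(P1, v0) -> 103. No state change.
Op 8: read(P0, v1) -> 116. No state change.
Op 9: write(P1, v1, 181). refcount(pp1)=1 -> write in place. 5 ppages; refcounts: pp0:2 pp1:1 pp2:1 pp3:1 pp4:1
Op 10: write(P2, v1, 124). refcount(pp3)=1 -> write in place. 5 ppages; refcounts: pp0:2 pp1:1 pp2:1 pp3:1 pp4:1

yes yes yes no no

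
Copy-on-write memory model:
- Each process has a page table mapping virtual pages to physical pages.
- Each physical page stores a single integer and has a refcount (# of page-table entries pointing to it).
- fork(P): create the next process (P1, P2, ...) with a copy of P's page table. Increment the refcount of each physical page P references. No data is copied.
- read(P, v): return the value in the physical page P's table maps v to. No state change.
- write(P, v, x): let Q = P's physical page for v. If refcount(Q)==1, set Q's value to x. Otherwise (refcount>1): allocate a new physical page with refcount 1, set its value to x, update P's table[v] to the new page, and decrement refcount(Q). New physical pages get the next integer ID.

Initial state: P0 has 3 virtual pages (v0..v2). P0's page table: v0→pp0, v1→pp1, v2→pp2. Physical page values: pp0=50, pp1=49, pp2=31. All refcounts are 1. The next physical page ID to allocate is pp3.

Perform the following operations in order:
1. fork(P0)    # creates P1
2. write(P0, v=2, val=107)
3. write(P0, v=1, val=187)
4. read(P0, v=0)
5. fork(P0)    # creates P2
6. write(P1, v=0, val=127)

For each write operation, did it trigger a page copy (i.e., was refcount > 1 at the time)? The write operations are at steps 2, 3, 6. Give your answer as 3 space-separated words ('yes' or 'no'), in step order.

Op 1: fork(P0) -> P1. 3 ppages; refcounts: pp0:2 pp1:2 pp2:2
Op 2: write(P0, v2, 107). refcount(pp2)=2>1 -> COPY to pp3. 4 ppages; refcounts: pp0:2 pp1:2 pp2:1 pp3:1
Op 3: write(P0, v1, 187). refcount(pp1)=2>1 -> COPY to pp4. 5 ppages; refcounts: pp0:2 pp1:1 pp2:1 pp3:1 pp4:1
Op 4: read(P0, v0) -> 50. No state change.
Op 5: fork(P0) -> P2. 5 ppages; refcounts: pp0:3 pp1:1 pp2:1 pp3:2 pp4:2
Op 6: write(P1, v0, 127). refcount(pp0)=3>1 -> COPY to pp5. 6 ppages; refcounts: pp0:2 pp1:1 pp2:1 pp3:2 pp4:2 pp5:1

yes yes yes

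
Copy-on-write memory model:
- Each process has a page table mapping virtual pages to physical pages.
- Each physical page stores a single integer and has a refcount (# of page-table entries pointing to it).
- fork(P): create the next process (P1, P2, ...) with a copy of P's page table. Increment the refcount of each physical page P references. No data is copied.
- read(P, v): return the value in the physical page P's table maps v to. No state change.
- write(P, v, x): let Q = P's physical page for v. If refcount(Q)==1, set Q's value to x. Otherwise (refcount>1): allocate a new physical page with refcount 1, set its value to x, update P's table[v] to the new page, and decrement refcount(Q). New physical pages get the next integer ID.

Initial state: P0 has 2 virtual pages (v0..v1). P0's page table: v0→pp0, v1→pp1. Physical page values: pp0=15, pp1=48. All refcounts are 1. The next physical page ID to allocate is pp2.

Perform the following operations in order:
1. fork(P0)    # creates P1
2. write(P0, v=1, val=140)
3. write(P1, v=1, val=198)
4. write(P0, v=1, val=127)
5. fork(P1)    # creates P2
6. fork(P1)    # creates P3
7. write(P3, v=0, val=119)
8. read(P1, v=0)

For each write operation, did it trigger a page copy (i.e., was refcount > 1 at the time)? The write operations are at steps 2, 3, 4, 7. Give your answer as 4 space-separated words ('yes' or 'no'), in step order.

Op 1: fork(P0) -> P1. 2 ppages; refcounts: pp0:2 pp1:2
Op 2: write(P0, v1, 140). refcount(pp1)=2>1 -> COPY to pp2. 3 ppages; refcounts: pp0:2 pp1:1 pp2:1
Op 3: write(P1, v1, 198). refcount(pp1)=1 -> write in place. 3 ppages; refcounts: pp0:2 pp1:1 pp2:1
Op 4: write(P0, v1, 127). refcount(pp2)=1 -> write in place. 3 ppages; refcounts: pp0:2 pp1:1 pp2:1
Op 5: fork(P1) -> P2. 3 ppages; refcounts: pp0:3 pp1:2 pp2:1
Op 6: fork(P1) -> P3. 3 ppages; refcounts: pp0:4 pp1:3 pp2:1
Op 7: write(P3, v0, 119). refcount(pp0)=4>1 -> COPY to pp3. 4 ppages; refcounts: pp0:3 pp1:3 pp2:1 pp3:1
Op 8: read(P1, v0) -> 15. No state change.

yes no no yes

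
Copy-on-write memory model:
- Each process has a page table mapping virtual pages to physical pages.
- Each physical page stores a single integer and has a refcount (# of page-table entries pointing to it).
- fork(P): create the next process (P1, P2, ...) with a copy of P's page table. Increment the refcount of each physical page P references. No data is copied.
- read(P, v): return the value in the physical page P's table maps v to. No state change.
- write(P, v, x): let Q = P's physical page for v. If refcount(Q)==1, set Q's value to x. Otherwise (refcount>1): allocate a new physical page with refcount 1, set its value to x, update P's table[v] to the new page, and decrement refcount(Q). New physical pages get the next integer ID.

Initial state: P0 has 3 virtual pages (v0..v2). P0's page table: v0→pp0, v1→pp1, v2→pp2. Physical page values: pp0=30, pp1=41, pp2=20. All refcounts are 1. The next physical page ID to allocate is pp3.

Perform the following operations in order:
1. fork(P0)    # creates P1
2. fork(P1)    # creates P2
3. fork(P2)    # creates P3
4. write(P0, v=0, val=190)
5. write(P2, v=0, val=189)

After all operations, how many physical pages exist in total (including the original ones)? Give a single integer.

Answer: 5

Derivation:
Op 1: fork(P0) -> P1. 3 ppages; refcounts: pp0:2 pp1:2 pp2:2
Op 2: fork(P1) -> P2. 3 ppages; refcounts: pp0:3 pp1:3 pp2:3
Op 3: fork(P2) -> P3. 3 ppages; refcounts: pp0:4 pp1:4 pp2:4
Op 4: write(P0, v0, 190). refcount(pp0)=4>1 -> COPY to pp3. 4 ppages; refcounts: pp0:3 pp1:4 pp2:4 pp3:1
Op 5: write(P2, v0, 189). refcount(pp0)=3>1 -> COPY to pp4. 5 ppages; refcounts: pp0:2 pp1:4 pp2:4 pp3:1 pp4:1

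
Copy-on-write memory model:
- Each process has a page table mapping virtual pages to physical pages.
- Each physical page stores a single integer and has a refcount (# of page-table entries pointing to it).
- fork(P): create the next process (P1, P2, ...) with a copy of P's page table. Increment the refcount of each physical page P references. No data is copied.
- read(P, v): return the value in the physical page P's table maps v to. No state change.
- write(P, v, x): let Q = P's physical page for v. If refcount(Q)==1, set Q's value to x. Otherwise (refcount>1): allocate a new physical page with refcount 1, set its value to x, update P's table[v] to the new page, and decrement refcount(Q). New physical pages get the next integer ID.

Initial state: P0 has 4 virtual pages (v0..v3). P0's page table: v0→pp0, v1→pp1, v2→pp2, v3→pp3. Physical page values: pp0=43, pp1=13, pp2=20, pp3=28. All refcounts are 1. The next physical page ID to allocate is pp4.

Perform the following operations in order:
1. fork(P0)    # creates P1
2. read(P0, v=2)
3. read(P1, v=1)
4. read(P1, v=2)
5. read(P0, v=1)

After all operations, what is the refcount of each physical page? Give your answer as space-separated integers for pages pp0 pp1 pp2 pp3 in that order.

Answer: 2 2 2 2

Derivation:
Op 1: fork(P0) -> P1. 4 ppages; refcounts: pp0:2 pp1:2 pp2:2 pp3:2
Op 2: read(P0, v2) -> 20. No state change.
Op 3: read(P1, v1) -> 13. No state change.
Op 4: read(P1, v2) -> 20. No state change.
Op 5: read(P0, v1) -> 13. No state change.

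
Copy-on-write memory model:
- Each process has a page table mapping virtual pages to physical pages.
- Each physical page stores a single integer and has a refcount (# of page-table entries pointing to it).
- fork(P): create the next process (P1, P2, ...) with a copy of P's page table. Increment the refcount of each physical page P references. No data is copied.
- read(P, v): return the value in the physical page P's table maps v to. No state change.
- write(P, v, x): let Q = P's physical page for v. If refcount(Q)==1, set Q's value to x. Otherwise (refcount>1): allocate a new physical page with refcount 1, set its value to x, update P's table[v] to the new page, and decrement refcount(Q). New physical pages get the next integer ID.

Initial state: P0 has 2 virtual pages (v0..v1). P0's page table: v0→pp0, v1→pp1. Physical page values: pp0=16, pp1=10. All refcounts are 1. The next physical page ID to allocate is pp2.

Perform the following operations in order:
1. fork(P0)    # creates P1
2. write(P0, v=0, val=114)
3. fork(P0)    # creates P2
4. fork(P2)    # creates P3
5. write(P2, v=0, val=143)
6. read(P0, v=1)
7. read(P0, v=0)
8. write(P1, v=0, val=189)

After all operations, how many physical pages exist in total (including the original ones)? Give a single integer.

Answer: 4

Derivation:
Op 1: fork(P0) -> P1. 2 ppages; refcounts: pp0:2 pp1:2
Op 2: write(P0, v0, 114). refcount(pp0)=2>1 -> COPY to pp2. 3 ppages; refcounts: pp0:1 pp1:2 pp2:1
Op 3: fork(P0) -> P2. 3 ppages; refcounts: pp0:1 pp1:3 pp2:2
Op 4: fork(P2) -> P3. 3 ppages; refcounts: pp0:1 pp1:4 pp2:3
Op 5: write(P2, v0, 143). refcount(pp2)=3>1 -> COPY to pp3. 4 ppages; refcounts: pp0:1 pp1:4 pp2:2 pp3:1
Op 6: read(P0, v1) -> 10. No state change.
Op 7: read(P0, v0) -> 114. No state change.
Op 8: write(P1, v0, 189). refcount(pp0)=1 -> write in place. 4 ppages; refcounts: pp0:1 pp1:4 pp2:2 pp3:1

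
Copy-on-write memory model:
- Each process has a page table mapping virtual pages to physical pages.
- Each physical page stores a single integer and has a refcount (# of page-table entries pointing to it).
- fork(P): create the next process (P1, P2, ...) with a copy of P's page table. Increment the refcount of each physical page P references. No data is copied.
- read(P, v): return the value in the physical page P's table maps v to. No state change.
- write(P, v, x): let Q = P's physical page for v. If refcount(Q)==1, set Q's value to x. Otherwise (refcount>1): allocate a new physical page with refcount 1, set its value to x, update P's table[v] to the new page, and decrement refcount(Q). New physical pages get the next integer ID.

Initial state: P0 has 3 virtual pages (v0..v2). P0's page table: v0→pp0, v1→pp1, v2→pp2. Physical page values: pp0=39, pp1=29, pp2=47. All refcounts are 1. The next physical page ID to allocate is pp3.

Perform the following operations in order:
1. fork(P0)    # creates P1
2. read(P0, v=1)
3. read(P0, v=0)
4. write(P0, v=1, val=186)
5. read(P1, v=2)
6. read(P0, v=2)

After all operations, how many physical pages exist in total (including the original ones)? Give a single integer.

Op 1: fork(P0) -> P1. 3 ppages; refcounts: pp0:2 pp1:2 pp2:2
Op 2: read(P0, v1) -> 29. No state change.
Op 3: read(P0, v0) -> 39. No state change.
Op 4: write(P0, v1, 186). refcount(pp1)=2>1 -> COPY to pp3. 4 ppages; refcounts: pp0:2 pp1:1 pp2:2 pp3:1
Op 5: read(P1, v2) -> 47. No state change.
Op 6: read(P0, v2) -> 47. No state change.

Answer: 4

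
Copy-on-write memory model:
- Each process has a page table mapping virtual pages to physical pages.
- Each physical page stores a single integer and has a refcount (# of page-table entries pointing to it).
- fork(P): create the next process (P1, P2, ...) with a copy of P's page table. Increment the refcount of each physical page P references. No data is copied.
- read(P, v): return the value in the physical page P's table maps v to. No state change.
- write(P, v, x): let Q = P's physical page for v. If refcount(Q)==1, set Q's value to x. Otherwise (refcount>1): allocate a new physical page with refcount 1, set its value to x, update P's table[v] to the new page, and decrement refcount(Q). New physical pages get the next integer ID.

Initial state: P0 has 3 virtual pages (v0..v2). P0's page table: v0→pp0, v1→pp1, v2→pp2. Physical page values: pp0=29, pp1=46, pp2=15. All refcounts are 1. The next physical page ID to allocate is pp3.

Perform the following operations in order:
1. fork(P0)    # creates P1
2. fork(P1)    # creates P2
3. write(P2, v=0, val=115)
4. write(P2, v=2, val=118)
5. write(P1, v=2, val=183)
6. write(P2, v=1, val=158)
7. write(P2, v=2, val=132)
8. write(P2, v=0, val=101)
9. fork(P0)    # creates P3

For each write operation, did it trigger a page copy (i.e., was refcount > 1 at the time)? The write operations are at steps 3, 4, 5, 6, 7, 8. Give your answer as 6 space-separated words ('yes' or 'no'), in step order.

Op 1: fork(P0) -> P1. 3 ppages; refcounts: pp0:2 pp1:2 pp2:2
Op 2: fork(P1) -> P2. 3 ppages; refcounts: pp0:3 pp1:3 pp2:3
Op 3: write(P2, v0, 115). refcount(pp0)=3>1 -> COPY to pp3. 4 ppages; refcounts: pp0:2 pp1:3 pp2:3 pp3:1
Op 4: write(P2, v2, 118). refcount(pp2)=3>1 -> COPY to pp4. 5 ppages; refcounts: pp0:2 pp1:3 pp2:2 pp3:1 pp4:1
Op 5: write(P1, v2, 183). refcount(pp2)=2>1 -> COPY to pp5. 6 ppages; refcounts: pp0:2 pp1:3 pp2:1 pp3:1 pp4:1 pp5:1
Op 6: write(P2, v1, 158). refcount(pp1)=3>1 -> COPY to pp6. 7 ppages; refcounts: pp0:2 pp1:2 pp2:1 pp3:1 pp4:1 pp5:1 pp6:1
Op 7: write(P2, v2, 132). refcount(pp4)=1 -> write in place. 7 ppages; refcounts: pp0:2 pp1:2 pp2:1 pp3:1 pp4:1 pp5:1 pp6:1
Op 8: write(P2, v0, 101). refcount(pp3)=1 -> write in place. 7 ppages; refcounts: pp0:2 pp1:2 pp2:1 pp3:1 pp4:1 pp5:1 pp6:1
Op 9: fork(P0) -> P3. 7 ppages; refcounts: pp0:3 pp1:3 pp2:2 pp3:1 pp4:1 pp5:1 pp6:1

yes yes yes yes no no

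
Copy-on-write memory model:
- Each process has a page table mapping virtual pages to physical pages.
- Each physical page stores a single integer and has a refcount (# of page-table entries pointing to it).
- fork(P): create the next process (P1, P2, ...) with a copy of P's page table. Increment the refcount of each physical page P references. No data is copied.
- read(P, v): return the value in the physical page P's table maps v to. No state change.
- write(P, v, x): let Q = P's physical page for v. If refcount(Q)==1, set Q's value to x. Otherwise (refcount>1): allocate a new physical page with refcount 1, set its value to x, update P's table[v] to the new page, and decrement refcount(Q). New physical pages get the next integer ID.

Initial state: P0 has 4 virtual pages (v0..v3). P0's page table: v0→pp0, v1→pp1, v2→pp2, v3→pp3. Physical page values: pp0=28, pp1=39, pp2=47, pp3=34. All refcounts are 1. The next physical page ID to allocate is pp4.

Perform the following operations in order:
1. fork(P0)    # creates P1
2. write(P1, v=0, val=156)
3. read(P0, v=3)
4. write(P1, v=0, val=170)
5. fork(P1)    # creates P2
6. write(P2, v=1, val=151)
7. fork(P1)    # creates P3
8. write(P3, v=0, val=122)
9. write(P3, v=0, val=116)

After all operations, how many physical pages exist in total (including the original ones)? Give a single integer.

Answer: 7

Derivation:
Op 1: fork(P0) -> P1. 4 ppages; refcounts: pp0:2 pp1:2 pp2:2 pp3:2
Op 2: write(P1, v0, 156). refcount(pp0)=2>1 -> COPY to pp4. 5 ppages; refcounts: pp0:1 pp1:2 pp2:2 pp3:2 pp4:1
Op 3: read(P0, v3) -> 34. No state change.
Op 4: write(P1, v0, 170). refcount(pp4)=1 -> write in place. 5 ppages; refcounts: pp0:1 pp1:2 pp2:2 pp3:2 pp4:1
Op 5: fork(P1) -> P2. 5 ppages; refcounts: pp0:1 pp1:3 pp2:3 pp3:3 pp4:2
Op 6: write(P2, v1, 151). refcount(pp1)=3>1 -> COPY to pp5. 6 ppages; refcounts: pp0:1 pp1:2 pp2:3 pp3:3 pp4:2 pp5:1
Op 7: fork(P1) -> P3. 6 ppages; refcounts: pp0:1 pp1:3 pp2:4 pp3:4 pp4:3 pp5:1
Op 8: write(P3, v0, 122). refcount(pp4)=3>1 -> COPY to pp6. 7 ppages; refcounts: pp0:1 pp1:3 pp2:4 pp3:4 pp4:2 pp5:1 pp6:1
Op 9: write(P3, v0, 116). refcount(pp6)=1 -> write in place. 7 ppages; refcounts: pp0:1 pp1:3 pp2:4 pp3:4 pp4:2 pp5:1 pp6:1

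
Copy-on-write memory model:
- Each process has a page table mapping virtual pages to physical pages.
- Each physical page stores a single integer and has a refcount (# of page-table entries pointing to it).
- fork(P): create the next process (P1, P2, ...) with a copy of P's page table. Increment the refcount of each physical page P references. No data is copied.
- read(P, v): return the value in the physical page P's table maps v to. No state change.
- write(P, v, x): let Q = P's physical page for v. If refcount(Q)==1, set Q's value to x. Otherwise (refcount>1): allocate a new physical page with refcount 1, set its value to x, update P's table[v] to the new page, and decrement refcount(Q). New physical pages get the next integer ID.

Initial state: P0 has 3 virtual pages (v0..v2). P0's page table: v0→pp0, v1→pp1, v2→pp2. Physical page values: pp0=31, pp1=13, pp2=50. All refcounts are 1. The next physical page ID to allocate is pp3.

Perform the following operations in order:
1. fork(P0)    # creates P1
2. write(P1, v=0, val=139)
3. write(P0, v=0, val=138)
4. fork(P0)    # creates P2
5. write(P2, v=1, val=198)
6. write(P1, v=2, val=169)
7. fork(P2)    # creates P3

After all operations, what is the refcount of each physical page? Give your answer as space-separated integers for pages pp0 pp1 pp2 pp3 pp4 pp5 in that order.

Answer: 3 2 3 1 2 1

Derivation:
Op 1: fork(P0) -> P1. 3 ppages; refcounts: pp0:2 pp1:2 pp2:2
Op 2: write(P1, v0, 139). refcount(pp0)=2>1 -> COPY to pp3. 4 ppages; refcounts: pp0:1 pp1:2 pp2:2 pp3:1
Op 3: write(P0, v0, 138). refcount(pp0)=1 -> write in place. 4 ppages; refcounts: pp0:1 pp1:2 pp2:2 pp3:1
Op 4: fork(P0) -> P2. 4 ppages; refcounts: pp0:2 pp1:3 pp2:3 pp3:1
Op 5: write(P2, v1, 198). refcount(pp1)=3>1 -> COPY to pp4. 5 ppages; refcounts: pp0:2 pp1:2 pp2:3 pp3:1 pp4:1
Op 6: write(P1, v2, 169). refcount(pp2)=3>1 -> COPY to pp5. 6 ppages; refcounts: pp0:2 pp1:2 pp2:2 pp3:1 pp4:1 pp5:1
Op 7: fork(P2) -> P3. 6 ppages; refcounts: pp0:3 pp1:2 pp2:3 pp3:1 pp4:2 pp5:1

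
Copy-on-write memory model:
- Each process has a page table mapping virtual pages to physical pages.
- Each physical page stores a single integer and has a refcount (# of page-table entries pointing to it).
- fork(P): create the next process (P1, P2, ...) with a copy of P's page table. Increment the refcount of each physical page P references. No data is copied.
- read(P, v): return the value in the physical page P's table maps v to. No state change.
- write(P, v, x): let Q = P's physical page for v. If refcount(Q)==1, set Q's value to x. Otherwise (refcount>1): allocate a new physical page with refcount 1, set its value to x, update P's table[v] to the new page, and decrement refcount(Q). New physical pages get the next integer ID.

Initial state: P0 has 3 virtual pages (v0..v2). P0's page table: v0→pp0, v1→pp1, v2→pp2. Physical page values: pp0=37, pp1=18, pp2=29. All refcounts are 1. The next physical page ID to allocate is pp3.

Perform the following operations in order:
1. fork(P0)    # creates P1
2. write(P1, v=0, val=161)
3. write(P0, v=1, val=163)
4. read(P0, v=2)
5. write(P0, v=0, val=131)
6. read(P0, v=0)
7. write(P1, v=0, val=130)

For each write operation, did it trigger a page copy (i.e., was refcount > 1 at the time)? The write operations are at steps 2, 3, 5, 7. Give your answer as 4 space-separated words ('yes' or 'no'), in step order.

Op 1: fork(P0) -> P1. 3 ppages; refcounts: pp0:2 pp1:2 pp2:2
Op 2: write(P1, v0, 161). refcount(pp0)=2>1 -> COPY to pp3. 4 ppages; refcounts: pp0:1 pp1:2 pp2:2 pp3:1
Op 3: write(P0, v1, 163). refcount(pp1)=2>1 -> COPY to pp4. 5 ppages; refcounts: pp0:1 pp1:1 pp2:2 pp3:1 pp4:1
Op 4: read(P0, v2) -> 29. No state change.
Op 5: write(P0, v0, 131). refcount(pp0)=1 -> write in place. 5 ppages; refcounts: pp0:1 pp1:1 pp2:2 pp3:1 pp4:1
Op 6: read(P0, v0) -> 131. No state change.
Op 7: write(P1, v0, 130). refcount(pp3)=1 -> write in place. 5 ppages; refcounts: pp0:1 pp1:1 pp2:2 pp3:1 pp4:1

yes yes no no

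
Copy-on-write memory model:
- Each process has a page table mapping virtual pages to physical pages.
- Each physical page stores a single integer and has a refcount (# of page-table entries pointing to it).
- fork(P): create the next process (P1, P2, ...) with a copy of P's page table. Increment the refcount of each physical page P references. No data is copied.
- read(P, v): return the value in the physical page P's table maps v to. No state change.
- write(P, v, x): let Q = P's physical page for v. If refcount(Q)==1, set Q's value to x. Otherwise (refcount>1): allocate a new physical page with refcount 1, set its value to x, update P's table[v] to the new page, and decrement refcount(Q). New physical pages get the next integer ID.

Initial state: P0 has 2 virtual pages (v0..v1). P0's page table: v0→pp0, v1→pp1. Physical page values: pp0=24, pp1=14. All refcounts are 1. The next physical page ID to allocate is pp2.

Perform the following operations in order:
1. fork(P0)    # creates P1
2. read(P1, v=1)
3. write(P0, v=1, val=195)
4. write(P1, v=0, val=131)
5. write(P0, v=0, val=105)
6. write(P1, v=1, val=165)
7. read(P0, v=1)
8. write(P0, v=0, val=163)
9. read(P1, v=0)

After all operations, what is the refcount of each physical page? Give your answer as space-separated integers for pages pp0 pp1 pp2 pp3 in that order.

Op 1: fork(P0) -> P1. 2 ppages; refcounts: pp0:2 pp1:2
Op 2: read(P1, v1) -> 14. No state change.
Op 3: write(P0, v1, 195). refcount(pp1)=2>1 -> COPY to pp2. 3 ppages; refcounts: pp0:2 pp1:1 pp2:1
Op 4: write(P1, v0, 131). refcount(pp0)=2>1 -> COPY to pp3. 4 ppages; refcounts: pp0:1 pp1:1 pp2:1 pp3:1
Op 5: write(P0, v0, 105). refcount(pp0)=1 -> write in place. 4 ppages; refcounts: pp0:1 pp1:1 pp2:1 pp3:1
Op 6: write(P1, v1, 165). refcount(pp1)=1 -> write in place. 4 ppages; refcounts: pp0:1 pp1:1 pp2:1 pp3:1
Op 7: read(P0, v1) -> 195. No state change.
Op 8: write(P0, v0, 163). refcount(pp0)=1 -> write in place. 4 ppages; refcounts: pp0:1 pp1:1 pp2:1 pp3:1
Op 9: read(P1, v0) -> 131. No state change.

Answer: 1 1 1 1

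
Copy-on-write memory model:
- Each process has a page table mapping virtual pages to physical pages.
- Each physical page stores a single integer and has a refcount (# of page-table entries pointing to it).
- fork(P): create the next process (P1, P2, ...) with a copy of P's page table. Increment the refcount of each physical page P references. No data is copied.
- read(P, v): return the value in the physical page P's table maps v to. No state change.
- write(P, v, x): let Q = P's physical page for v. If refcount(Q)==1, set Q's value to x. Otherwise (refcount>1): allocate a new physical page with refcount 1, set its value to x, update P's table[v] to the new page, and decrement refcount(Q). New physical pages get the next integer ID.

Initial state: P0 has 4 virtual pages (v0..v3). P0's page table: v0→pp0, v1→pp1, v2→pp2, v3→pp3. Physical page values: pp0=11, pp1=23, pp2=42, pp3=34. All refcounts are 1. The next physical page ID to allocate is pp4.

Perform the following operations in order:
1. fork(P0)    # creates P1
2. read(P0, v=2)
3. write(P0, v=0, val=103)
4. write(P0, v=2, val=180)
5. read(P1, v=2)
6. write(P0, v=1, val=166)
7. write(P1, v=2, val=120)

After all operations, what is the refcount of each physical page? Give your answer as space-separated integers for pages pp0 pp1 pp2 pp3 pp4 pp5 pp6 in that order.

Answer: 1 1 1 2 1 1 1

Derivation:
Op 1: fork(P0) -> P1. 4 ppages; refcounts: pp0:2 pp1:2 pp2:2 pp3:2
Op 2: read(P0, v2) -> 42. No state change.
Op 3: write(P0, v0, 103). refcount(pp0)=2>1 -> COPY to pp4. 5 ppages; refcounts: pp0:1 pp1:2 pp2:2 pp3:2 pp4:1
Op 4: write(P0, v2, 180). refcount(pp2)=2>1 -> COPY to pp5. 6 ppages; refcounts: pp0:1 pp1:2 pp2:1 pp3:2 pp4:1 pp5:1
Op 5: read(P1, v2) -> 42. No state change.
Op 6: write(P0, v1, 166). refcount(pp1)=2>1 -> COPY to pp6. 7 ppages; refcounts: pp0:1 pp1:1 pp2:1 pp3:2 pp4:1 pp5:1 pp6:1
Op 7: write(P1, v2, 120). refcount(pp2)=1 -> write in place. 7 ppages; refcounts: pp0:1 pp1:1 pp2:1 pp3:2 pp4:1 pp5:1 pp6:1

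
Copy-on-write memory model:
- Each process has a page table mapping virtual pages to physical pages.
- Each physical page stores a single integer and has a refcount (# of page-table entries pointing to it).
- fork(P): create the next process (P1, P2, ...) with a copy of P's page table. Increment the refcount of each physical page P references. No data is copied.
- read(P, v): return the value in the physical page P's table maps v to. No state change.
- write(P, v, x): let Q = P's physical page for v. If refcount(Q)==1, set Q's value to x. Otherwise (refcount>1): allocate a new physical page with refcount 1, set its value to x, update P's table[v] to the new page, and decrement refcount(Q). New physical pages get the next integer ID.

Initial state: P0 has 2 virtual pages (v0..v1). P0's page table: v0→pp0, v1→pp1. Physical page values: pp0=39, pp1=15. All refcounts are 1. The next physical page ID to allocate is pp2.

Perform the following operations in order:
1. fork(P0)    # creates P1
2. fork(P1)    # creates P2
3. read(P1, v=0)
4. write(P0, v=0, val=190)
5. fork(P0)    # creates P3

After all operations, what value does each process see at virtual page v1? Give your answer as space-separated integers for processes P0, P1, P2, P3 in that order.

Answer: 15 15 15 15

Derivation:
Op 1: fork(P0) -> P1. 2 ppages; refcounts: pp0:2 pp1:2
Op 2: fork(P1) -> P2. 2 ppages; refcounts: pp0:3 pp1:3
Op 3: read(P1, v0) -> 39. No state change.
Op 4: write(P0, v0, 190). refcount(pp0)=3>1 -> COPY to pp2. 3 ppages; refcounts: pp0:2 pp1:3 pp2:1
Op 5: fork(P0) -> P3. 3 ppages; refcounts: pp0:2 pp1:4 pp2:2
P0: v1 -> pp1 = 15
P1: v1 -> pp1 = 15
P2: v1 -> pp1 = 15
P3: v1 -> pp1 = 15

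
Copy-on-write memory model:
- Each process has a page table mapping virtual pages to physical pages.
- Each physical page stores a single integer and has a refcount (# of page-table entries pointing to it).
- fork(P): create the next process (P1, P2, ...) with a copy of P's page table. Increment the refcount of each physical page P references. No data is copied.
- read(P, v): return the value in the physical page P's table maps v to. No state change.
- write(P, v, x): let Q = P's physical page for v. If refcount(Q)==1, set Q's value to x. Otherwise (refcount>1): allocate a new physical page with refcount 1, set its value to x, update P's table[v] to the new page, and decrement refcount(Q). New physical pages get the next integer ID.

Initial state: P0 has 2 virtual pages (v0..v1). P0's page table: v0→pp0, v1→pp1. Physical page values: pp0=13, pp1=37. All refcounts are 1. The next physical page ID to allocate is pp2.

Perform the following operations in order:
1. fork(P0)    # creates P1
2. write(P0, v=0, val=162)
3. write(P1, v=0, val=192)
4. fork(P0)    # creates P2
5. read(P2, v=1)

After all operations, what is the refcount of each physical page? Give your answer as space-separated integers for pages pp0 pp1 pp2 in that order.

Op 1: fork(P0) -> P1. 2 ppages; refcounts: pp0:2 pp1:2
Op 2: write(P0, v0, 162). refcount(pp0)=2>1 -> COPY to pp2. 3 ppages; refcounts: pp0:1 pp1:2 pp2:1
Op 3: write(P1, v0, 192). refcount(pp0)=1 -> write in place. 3 ppages; refcounts: pp0:1 pp1:2 pp2:1
Op 4: fork(P0) -> P2. 3 ppages; refcounts: pp0:1 pp1:3 pp2:2
Op 5: read(P2, v1) -> 37. No state change.

Answer: 1 3 2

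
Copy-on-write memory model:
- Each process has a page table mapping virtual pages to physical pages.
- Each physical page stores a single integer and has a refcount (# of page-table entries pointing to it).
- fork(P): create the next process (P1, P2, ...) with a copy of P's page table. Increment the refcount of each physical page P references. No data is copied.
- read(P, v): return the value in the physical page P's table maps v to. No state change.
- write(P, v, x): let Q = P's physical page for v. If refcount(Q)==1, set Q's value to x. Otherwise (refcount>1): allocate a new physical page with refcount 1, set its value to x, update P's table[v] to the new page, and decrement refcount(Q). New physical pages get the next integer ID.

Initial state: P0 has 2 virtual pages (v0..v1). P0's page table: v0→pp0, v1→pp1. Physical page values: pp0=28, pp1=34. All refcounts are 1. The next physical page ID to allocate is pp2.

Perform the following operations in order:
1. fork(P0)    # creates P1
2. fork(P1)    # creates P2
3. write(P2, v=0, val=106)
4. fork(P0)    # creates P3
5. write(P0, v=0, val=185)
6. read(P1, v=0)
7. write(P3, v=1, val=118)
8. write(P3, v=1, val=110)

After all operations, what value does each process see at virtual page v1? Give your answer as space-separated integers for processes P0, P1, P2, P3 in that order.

Answer: 34 34 34 110

Derivation:
Op 1: fork(P0) -> P1. 2 ppages; refcounts: pp0:2 pp1:2
Op 2: fork(P1) -> P2. 2 ppages; refcounts: pp0:3 pp1:3
Op 3: write(P2, v0, 106). refcount(pp0)=3>1 -> COPY to pp2. 3 ppages; refcounts: pp0:2 pp1:3 pp2:1
Op 4: fork(P0) -> P3. 3 ppages; refcounts: pp0:3 pp1:4 pp2:1
Op 5: write(P0, v0, 185). refcount(pp0)=3>1 -> COPY to pp3. 4 ppages; refcounts: pp0:2 pp1:4 pp2:1 pp3:1
Op 6: read(P1, v0) -> 28. No state change.
Op 7: write(P3, v1, 118). refcount(pp1)=4>1 -> COPY to pp4. 5 ppages; refcounts: pp0:2 pp1:3 pp2:1 pp3:1 pp4:1
Op 8: write(P3, v1, 110). refcount(pp4)=1 -> write in place. 5 ppages; refcounts: pp0:2 pp1:3 pp2:1 pp3:1 pp4:1
P0: v1 -> pp1 = 34
P1: v1 -> pp1 = 34
P2: v1 -> pp1 = 34
P3: v1 -> pp4 = 110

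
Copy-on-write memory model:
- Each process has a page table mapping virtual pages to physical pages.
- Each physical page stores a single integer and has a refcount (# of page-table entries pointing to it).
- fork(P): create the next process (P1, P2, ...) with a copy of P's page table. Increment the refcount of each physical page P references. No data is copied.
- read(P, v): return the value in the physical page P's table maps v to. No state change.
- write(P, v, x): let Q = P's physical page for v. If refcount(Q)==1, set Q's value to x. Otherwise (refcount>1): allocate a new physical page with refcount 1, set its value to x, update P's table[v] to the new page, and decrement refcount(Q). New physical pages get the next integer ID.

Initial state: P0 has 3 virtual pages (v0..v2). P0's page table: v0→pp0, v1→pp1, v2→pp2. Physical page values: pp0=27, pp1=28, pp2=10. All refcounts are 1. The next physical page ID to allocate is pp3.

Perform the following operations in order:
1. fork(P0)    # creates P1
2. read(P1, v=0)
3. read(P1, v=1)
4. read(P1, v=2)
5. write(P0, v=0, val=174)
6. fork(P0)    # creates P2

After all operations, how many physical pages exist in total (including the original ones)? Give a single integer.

Answer: 4

Derivation:
Op 1: fork(P0) -> P1. 3 ppages; refcounts: pp0:2 pp1:2 pp2:2
Op 2: read(P1, v0) -> 27. No state change.
Op 3: read(P1, v1) -> 28. No state change.
Op 4: read(P1, v2) -> 10. No state change.
Op 5: write(P0, v0, 174). refcount(pp0)=2>1 -> COPY to pp3. 4 ppages; refcounts: pp0:1 pp1:2 pp2:2 pp3:1
Op 6: fork(P0) -> P2. 4 ppages; refcounts: pp0:1 pp1:3 pp2:3 pp3:2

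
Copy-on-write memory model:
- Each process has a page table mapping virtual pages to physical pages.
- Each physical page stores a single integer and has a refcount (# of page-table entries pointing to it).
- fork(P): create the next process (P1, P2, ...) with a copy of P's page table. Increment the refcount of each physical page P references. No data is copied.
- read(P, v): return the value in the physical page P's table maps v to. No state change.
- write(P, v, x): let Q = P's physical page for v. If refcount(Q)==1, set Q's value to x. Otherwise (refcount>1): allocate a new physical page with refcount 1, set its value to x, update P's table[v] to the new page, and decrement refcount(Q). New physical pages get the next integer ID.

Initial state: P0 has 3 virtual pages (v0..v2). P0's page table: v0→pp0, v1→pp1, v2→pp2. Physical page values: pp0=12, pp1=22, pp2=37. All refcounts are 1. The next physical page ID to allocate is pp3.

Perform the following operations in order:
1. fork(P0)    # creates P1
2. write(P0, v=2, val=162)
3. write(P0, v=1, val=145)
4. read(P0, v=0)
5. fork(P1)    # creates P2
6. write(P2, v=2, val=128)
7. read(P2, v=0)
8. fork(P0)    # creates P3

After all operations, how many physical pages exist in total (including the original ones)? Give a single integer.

Op 1: fork(P0) -> P1. 3 ppages; refcounts: pp0:2 pp1:2 pp2:2
Op 2: write(P0, v2, 162). refcount(pp2)=2>1 -> COPY to pp3. 4 ppages; refcounts: pp0:2 pp1:2 pp2:1 pp3:1
Op 3: write(P0, v1, 145). refcount(pp1)=2>1 -> COPY to pp4. 5 ppages; refcounts: pp0:2 pp1:1 pp2:1 pp3:1 pp4:1
Op 4: read(P0, v0) -> 12. No state change.
Op 5: fork(P1) -> P2. 5 ppages; refcounts: pp0:3 pp1:2 pp2:2 pp3:1 pp4:1
Op 6: write(P2, v2, 128). refcount(pp2)=2>1 -> COPY to pp5. 6 ppages; refcounts: pp0:3 pp1:2 pp2:1 pp3:1 pp4:1 pp5:1
Op 7: read(P2, v0) -> 12. No state change.
Op 8: fork(P0) -> P3. 6 ppages; refcounts: pp0:4 pp1:2 pp2:1 pp3:2 pp4:2 pp5:1

Answer: 6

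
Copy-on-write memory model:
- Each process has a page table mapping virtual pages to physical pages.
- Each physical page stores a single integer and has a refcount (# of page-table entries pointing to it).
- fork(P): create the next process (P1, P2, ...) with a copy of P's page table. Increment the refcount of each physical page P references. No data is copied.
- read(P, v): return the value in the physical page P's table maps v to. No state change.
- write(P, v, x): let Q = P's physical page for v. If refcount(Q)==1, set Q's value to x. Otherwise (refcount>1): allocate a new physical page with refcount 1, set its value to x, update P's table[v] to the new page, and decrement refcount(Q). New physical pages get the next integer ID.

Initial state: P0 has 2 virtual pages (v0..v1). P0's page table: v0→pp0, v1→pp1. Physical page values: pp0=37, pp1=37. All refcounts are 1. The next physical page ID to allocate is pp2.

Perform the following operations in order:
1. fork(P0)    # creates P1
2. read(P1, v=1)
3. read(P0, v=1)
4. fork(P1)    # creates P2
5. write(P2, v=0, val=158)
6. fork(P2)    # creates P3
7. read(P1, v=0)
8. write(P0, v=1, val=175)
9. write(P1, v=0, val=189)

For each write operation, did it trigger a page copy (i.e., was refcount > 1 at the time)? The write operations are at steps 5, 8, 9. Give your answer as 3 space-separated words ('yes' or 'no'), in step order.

Op 1: fork(P0) -> P1. 2 ppages; refcounts: pp0:2 pp1:2
Op 2: read(P1, v1) -> 37. No state change.
Op 3: read(P0, v1) -> 37. No state change.
Op 4: fork(P1) -> P2. 2 ppages; refcounts: pp0:3 pp1:3
Op 5: write(P2, v0, 158). refcount(pp0)=3>1 -> COPY to pp2. 3 ppages; refcounts: pp0:2 pp1:3 pp2:1
Op 6: fork(P2) -> P3. 3 ppages; refcounts: pp0:2 pp1:4 pp2:2
Op 7: read(P1, v0) -> 37. No state change.
Op 8: write(P0, v1, 175). refcount(pp1)=4>1 -> COPY to pp3. 4 ppages; refcounts: pp0:2 pp1:3 pp2:2 pp3:1
Op 9: write(P1, v0, 189). refcount(pp0)=2>1 -> COPY to pp4. 5 ppages; refcounts: pp0:1 pp1:3 pp2:2 pp3:1 pp4:1

yes yes yes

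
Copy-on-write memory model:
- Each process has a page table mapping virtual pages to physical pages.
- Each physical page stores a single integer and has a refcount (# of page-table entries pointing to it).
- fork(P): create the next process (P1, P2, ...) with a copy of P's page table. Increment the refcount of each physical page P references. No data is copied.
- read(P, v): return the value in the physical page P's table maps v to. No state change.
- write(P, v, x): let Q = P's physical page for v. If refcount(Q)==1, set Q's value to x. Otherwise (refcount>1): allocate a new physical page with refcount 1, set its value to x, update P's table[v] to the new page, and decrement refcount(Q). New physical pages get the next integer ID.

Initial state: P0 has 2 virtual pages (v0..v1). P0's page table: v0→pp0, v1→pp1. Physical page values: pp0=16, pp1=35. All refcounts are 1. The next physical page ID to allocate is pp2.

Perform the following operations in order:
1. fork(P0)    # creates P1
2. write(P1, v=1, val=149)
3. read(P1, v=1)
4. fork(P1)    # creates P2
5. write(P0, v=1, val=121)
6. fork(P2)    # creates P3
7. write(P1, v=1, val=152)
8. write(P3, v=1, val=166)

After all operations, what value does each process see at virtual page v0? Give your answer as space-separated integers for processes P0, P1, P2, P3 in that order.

Answer: 16 16 16 16

Derivation:
Op 1: fork(P0) -> P1. 2 ppages; refcounts: pp0:2 pp1:2
Op 2: write(P1, v1, 149). refcount(pp1)=2>1 -> COPY to pp2. 3 ppages; refcounts: pp0:2 pp1:1 pp2:1
Op 3: read(P1, v1) -> 149. No state change.
Op 4: fork(P1) -> P2. 3 ppages; refcounts: pp0:3 pp1:1 pp2:2
Op 5: write(P0, v1, 121). refcount(pp1)=1 -> write in place. 3 ppages; refcounts: pp0:3 pp1:1 pp2:2
Op 6: fork(P2) -> P3. 3 ppages; refcounts: pp0:4 pp1:1 pp2:3
Op 7: write(P1, v1, 152). refcount(pp2)=3>1 -> COPY to pp3. 4 ppages; refcounts: pp0:4 pp1:1 pp2:2 pp3:1
Op 8: write(P3, v1, 166). refcount(pp2)=2>1 -> COPY to pp4. 5 ppages; refcounts: pp0:4 pp1:1 pp2:1 pp3:1 pp4:1
P0: v0 -> pp0 = 16
P1: v0 -> pp0 = 16
P2: v0 -> pp0 = 16
P3: v0 -> pp0 = 16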